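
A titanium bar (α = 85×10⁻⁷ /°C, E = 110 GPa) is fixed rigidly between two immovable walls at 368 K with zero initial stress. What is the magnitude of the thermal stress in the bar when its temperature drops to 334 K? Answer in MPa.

Fully constrained: the free strain ε = αΔT is blocked, so σ = Eε = EαΔT.
|ΔT| = 34 K
σ = 110×10⁹ × 85×10⁻⁷ × 34 = 3.18×10⁷ Pa

σ = 31.8 MPa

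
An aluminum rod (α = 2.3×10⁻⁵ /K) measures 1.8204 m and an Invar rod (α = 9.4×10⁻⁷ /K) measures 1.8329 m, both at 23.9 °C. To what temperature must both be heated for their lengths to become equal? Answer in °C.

T = 335.3 °C

Equal length when α₁L₁ΔT − α₂L₂ΔT = L₂ − L₁ = 1.25×10⁻² m
α₁L₁ = 4.18692×10⁻⁵, α₂L₂ = 1.722926×10⁻⁶ → Δ(αL) = 4.0146274×10⁻⁵ m/K
ΔT = 1.25×10⁻² / 4.0146274×10⁻⁵ = 311.361 K, so T = 23.9 + 311.361 = 335.261 °C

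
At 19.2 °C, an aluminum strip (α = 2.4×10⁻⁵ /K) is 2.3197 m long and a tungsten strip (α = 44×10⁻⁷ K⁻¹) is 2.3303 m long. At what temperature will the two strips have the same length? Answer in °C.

T = 252.6 °C

Equal length when α₁L₁ΔT − α₂L₂ΔT = L₂ − L₁ = 1.06×10⁻² m
α₁L₁ = 5.56728×10⁻⁵, α₂L₂ = 1.025332×10⁻⁵ → Δ(αL) = 4.541948×10⁻⁵ m/K
ΔT = 1.06×10⁻² / 4.541948×10⁻⁵ = 233.380 K, so T = 19.2 + 233.380 = 252.580 °C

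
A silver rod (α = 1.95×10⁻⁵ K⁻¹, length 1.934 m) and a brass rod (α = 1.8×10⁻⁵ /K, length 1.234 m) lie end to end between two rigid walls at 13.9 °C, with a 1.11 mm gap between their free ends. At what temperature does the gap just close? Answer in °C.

T = 32.4 °C

Gap closes when ΔL₁ + ΔL₂ = 1.11 mm = 1.11×10⁻³ m
(α₁L₁ + α₂L₂)ΔT = g
α₁L₁ + α₂L₂ = 1.95×10⁻⁵×1.934 + 1.8×10⁻⁵×1.234 = 5.9925×10⁻⁵ m/K
ΔT = 1.11×10⁻³ / 5.9925×10⁻⁵ = 18.523 K
T = 13.9 + 18.523 = 32.423 °C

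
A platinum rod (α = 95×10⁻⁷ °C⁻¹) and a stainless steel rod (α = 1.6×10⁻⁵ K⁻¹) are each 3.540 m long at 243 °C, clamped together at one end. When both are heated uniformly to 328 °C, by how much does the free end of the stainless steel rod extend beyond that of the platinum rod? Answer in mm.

ΔT = 85 K
platinum: ΔL = 95×10⁻⁷ × 3.540 m × 85 = 2.8585×10⁻³ m = 2.8585 mm
stainless steel: ΔL = 1.6×10⁻⁵ × 3.540 m × 85 = 4.8144×10⁻³ m = 4.8144 mm
difference = 4.8144 − 2.8585 = 1.9559 mm

1.96 mm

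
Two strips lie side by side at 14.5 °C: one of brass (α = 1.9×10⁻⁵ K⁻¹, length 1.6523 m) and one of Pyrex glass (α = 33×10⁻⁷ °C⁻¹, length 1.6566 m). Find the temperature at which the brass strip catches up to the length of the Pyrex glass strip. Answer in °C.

T = 180.4 °C

Equal length when α₁L₁ΔT − α₂L₂ΔT = L₂ − L₁ = 4.30×10⁻³ m
α₁L₁ = 3.13937×10⁻⁵, α₂L₂ = 5.46678×10⁻⁶ → Δ(αL) = 2.592692×10⁻⁵ m/K
ΔT = 4.30×10⁻³ / 2.592692×10⁻⁵ = 165.851 K, so T = 14.5 + 165.851 = 180.351 °C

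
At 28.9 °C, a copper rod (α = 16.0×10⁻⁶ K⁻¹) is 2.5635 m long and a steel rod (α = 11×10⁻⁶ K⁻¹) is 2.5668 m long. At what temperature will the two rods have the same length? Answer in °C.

Equal length when α₁L₁ΔT − α₂L₂ΔT = L₂ − L₁ = 3.30×10⁻³ m
α₁L₁ = 4.1016×10⁻⁵, α₂L₂ = 2.82348×10⁻⁵ → Δ(αL) = 1.27812×10⁻⁵ m/K
ΔT = 3.30×10⁻³ / 1.27812×10⁻⁵ = 258.192 K, so T = 28.9 + 258.192 = 287.092 °C

T = 287.1 °C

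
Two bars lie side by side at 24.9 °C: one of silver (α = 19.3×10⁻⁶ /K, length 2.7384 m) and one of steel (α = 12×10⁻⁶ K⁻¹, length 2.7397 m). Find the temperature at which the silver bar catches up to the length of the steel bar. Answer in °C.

T = 89.98 °C

L₁(1 + α₁ΔT) = L₂(1 + α₂ΔT) ⇒ ΔT = (L₂ − L₁)/(α₁L₁ − α₂L₂)
L₂ − L₁ = 2.7397 − 2.7384 = 1.30×10⁻³ m
α₁L₁ − α₂L₂ = 19.3×10⁻⁶×2.7384 − 12×10⁻⁶×2.7397 = 1.997472×10⁻⁵ m/K
ΔT = 1.30×10⁻³ / 1.997472×10⁻⁵ = 65.0823 K
T = 24.9 + 65.0823 = 89.9823 °C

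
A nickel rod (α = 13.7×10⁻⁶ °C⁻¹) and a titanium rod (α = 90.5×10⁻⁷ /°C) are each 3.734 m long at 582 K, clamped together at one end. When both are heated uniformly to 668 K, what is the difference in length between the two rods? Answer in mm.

ΔT = 86 K
nickel: ΔL = 13.7×10⁻⁶ × 3.734 m × 86 = 4.3994×10⁻³ m = 4.3994 mm
titanium: ΔL = 90.5×10⁻⁷ × 3.734 m × 86 = 2.9062×10⁻³ m = 2.9062 mm
difference = 4.3994 − 2.9062 = 1.4932 mm

1.49 mm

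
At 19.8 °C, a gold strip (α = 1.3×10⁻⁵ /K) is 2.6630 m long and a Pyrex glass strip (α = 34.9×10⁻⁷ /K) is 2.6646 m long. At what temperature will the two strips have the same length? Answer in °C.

T = 82.99 °C

Equal length when α₁L₁ΔT − α₂L₂ΔT = L₂ − L₁ = 1.60×10⁻³ m
α₁L₁ = 3.4619×10⁻⁵, α₂L₂ = 9.299454×10⁻⁶ → Δ(αL) = 2.5319546×10⁻⁵ m/K
ΔT = 1.60×10⁻³ / 2.5319546×10⁻⁵ = 63.1923 K, so T = 19.8 + 63.1923 = 82.9923 °C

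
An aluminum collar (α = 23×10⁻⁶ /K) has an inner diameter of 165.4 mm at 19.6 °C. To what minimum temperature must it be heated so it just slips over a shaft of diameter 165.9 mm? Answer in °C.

T = 151 °C

Required Δd = 165.9 − 165.4 = 0.5 mm
Δd = αd₀ΔT ⇒ ΔT = Δd/(αd₀) = 0.5 / (23×10⁻⁶ × 165.4) = 131.43 K
T_min = 19.6 + 131.43 = 151.03 °C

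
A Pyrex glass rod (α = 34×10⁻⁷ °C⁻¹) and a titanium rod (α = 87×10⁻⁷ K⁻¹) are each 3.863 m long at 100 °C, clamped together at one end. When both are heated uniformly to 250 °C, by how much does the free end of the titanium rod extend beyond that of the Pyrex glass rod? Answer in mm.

ΔT = 150 K
Pyrex glass: ΔL = 34×10⁻⁷ × 3.863 m × 150 = 1.9701×10⁻³ m = 1.9701 mm
titanium: ΔL = 87×10⁻⁷ × 3.863 m × 150 = 5.0412×10⁻³ m = 5.0412 mm
difference = 5.0412 − 1.9701 = 3.0711 mm

3.07 mm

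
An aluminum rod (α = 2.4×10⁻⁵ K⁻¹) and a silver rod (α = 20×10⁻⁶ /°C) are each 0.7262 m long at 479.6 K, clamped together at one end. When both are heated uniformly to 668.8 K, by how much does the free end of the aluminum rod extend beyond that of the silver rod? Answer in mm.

0.550 mm

ΔT = 189.2 K
aluminum: ΔL = 2.4×10⁻⁵ × 0.7262 m × 189.2 = 3.2975×10⁻³ m = 3.2975 mm
silver: ΔL = 20×10⁻⁶ × 0.7262 m × 189.2 = 2.7479×10⁻³ m = 2.7479 mm
difference = 3.2975 − 2.7479 = 0.5496 mm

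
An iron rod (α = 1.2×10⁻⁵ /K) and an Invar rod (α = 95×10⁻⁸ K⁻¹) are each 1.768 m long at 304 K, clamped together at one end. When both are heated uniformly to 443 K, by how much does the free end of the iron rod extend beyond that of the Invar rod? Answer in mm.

ΔT = 139 K
iron: ΔL = 1.2×10⁻⁵ × 1.768 m × 139 = 2.9490×10⁻³ m = 2.9490 mm
Invar: ΔL = 95×10⁻⁸ × 1.768 m × 139 = 2.3346×10⁻⁴ m = 0.23346 mm
difference = 2.9490 − 0.23346 = 2.71554 mm

2.72 mm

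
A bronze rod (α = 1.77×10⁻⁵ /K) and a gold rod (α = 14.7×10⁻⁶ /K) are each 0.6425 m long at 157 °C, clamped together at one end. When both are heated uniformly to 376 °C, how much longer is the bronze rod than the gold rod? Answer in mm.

0.422 mm

ΔT = 219 K
bronze: ΔL = 1.77×10⁻⁵ × 0.6425 m × 219 = 2.4905×10⁻³ m = 2.4905 mm
gold: ΔL = 14.7×10⁻⁶ × 0.6425 m × 219 = 2.0684×10⁻³ m = 2.0684 mm
difference = 2.4905 − 2.0684 = 0.4221 mm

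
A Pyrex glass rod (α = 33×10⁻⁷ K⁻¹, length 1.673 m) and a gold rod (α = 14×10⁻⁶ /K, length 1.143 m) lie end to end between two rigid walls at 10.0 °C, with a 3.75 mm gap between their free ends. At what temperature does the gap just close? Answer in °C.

T = 184 °C

Gap closes when ΔL₁ + ΔL₂ = 3.75 mm = 3.75×10⁻³ m
(α₁L₁ + α₂L₂)ΔT = g
α₁L₁ + α₂L₂ = 33×10⁻⁷×1.673 + 14×10⁻⁶×1.143 = 2.15229×10⁻⁵ m/K
ΔT = 3.75×10⁻³ / 2.15229×10⁻⁵ = 174.23 K
T = 10.0 + 174.23 = 184.23 °C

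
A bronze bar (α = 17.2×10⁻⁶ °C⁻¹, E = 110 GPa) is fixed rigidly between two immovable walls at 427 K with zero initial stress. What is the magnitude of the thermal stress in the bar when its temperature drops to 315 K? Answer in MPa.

σ = 212 MPa

Fully constrained: the free strain ε = αΔT is blocked, so σ = Eε = EαΔT.
|ΔT| = 112 K
σ = 110×10⁹ × 17.2×10⁻⁶ × 112 = 2.12×10⁸ Pa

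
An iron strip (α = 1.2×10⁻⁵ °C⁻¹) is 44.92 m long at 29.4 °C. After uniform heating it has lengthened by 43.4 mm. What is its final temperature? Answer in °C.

ΔL = αL₀ΔT ⇒ ΔT = ΔL / (αL₀)
ΔT = 43.4×10⁻³ m / (1.2×10⁻⁵ × 44.92 m) = 80.51 K
T = 29.4 + 80.51 = 109.91 °C

T = 110 °C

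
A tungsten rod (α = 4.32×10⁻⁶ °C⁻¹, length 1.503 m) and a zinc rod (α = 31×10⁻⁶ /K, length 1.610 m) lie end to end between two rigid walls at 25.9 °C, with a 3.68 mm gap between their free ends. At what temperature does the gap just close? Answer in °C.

α₁L₁ = 6.49296×10⁻⁶ m/K, α₂L₂ = 4.991×10⁻⁵ m/K → total 5.640296×10⁻⁵ m/K
ΔT = g/(α₁L₁+α₂L₂) = 3.68×10⁻³ / 5.640296×10⁻⁵ = 65.245 K
T = 25.9 + 65.245 = 91.145 °C

T = 91.1 °C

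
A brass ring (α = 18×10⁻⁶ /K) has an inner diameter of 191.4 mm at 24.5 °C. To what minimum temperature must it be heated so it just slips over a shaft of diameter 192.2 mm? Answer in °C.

Required Δd = 192.2 − 191.4 = 0.8 mm
Δd = αd₀ΔT ⇒ ΔT = Δd/(αd₀) = 0.8 / (18×10⁻⁶ × 191.4) = 232.21 K
T_min = 24.5 + 232.21 = 256.71 °C

T = 257 °C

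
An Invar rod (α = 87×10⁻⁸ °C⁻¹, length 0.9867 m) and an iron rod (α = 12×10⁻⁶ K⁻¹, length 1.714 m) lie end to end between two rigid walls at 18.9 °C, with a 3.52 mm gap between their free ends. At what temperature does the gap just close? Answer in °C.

T = 183 °C

α₁L₁ = 8.58429×10⁻⁷ m/K, α₂L₂ = 2.0568×10⁻⁵ m/K → total 2.1426429×10⁻⁵ m/K
ΔT = g/(α₁L₁+α₂L₂) = 3.52×10⁻³ / 2.1426429×10⁻⁵ = 164.28 K
T = 18.9 + 164.28 = 183.18 °C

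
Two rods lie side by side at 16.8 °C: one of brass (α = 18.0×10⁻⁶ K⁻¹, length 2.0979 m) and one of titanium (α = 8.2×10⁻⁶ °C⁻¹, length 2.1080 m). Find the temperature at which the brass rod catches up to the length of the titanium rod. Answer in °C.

Equal length when α₁L₁ΔT − α₂L₂ΔT = L₂ − L₁ = 1.01×10⁻² m
α₁L₁ = 3.77622×10⁻⁵, α₂L₂ = 1.72856×10⁻⁵ → Δ(αL) = 2.04766×10⁻⁵ m/K
ΔT = 1.01×10⁻² / 2.04766×10⁻⁵ = 493.246 K, so T = 16.8 + 493.246 = 510.046 °C

T = 510.0 °C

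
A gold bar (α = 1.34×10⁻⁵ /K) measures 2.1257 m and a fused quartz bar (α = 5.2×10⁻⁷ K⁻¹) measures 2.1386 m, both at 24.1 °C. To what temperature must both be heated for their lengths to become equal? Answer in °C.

T = 495.4 °C

L₁(1 + α₁ΔT) = L₂(1 + α₂ΔT) ⇒ ΔT = (L₂ − L₁)/(α₁L₁ − α₂L₂)
L₂ − L₁ = 2.1386 − 2.1257 = 1.29×10⁻² m
α₁L₁ − α₂L₂ = 1.34×10⁻⁵×2.1257 − 5.2×10⁻⁷×2.1386 = 2.7372308×10⁻⁵ m/K
ΔT = 1.29×10⁻² / 2.7372308×10⁻⁵ = 471.279 K
T = 24.1 + 471.279 = 495.379 °C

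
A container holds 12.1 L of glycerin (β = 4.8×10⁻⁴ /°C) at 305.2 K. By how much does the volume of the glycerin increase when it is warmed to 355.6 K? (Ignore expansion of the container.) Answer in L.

ΔV = 0.293 L

|ΔT| = |355.6 − 305.2| = 50.4 K
ΔV = βV₀ΔT = (4.8×10⁻⁴)(12.1)(50.4) = 0.293 L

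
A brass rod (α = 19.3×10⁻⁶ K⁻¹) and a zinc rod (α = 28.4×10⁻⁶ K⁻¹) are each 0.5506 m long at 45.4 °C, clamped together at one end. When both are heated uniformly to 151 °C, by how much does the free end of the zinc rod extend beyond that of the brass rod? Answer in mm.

ΔT = 105.6 K
brass: ΔL = 19.3×10⁻⁶ × 0.5506 m × 105.6 = 1.1222×10⁻³ m = 1.1222 mm
zinc: ΔL = 28.4×10⁻⁶ × 0.5506 m × 105.6 = 1.6513×10⁻³ m = 1.6513 mm
difference = 1.6513 − 1.1222 = 0.5291 mm

0.529 mm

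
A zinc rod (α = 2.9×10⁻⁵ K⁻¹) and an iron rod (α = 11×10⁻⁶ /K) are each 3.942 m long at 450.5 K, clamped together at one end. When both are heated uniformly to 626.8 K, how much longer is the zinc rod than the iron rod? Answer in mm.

ΔT = 176.3 K
zinc: ΔL = 2.9×10⁻⁵ × 3.942 m × 176.3 = 2.0154×10⁻² m = 20.154 mm
iron: ΔL = 11×10⁻⁶ × 3.942 m × 176.3 = 7.6447×10⁻³ m = 7.6447 mm
difference = 20.154 − 7.6447 = 12.5093 mm

12.5 mm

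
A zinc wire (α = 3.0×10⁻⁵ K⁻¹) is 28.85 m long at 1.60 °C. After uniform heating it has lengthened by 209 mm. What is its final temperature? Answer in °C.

T = 243 °C

ΔL = αL₀ΔT ⇒ ΔT = ΔL / (αL₀)
ΔT = 209×10⁻³ m / (3.0×10⁻⁵ × 28.85 m) = 241.48 K
T = 1.60 + 241.48 = 243.08 °C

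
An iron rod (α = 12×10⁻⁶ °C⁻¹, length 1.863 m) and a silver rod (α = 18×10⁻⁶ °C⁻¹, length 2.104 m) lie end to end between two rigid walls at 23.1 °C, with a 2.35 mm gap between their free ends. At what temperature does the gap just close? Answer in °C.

Gap closes when ΔL₁ + ΔL₂ = 2.35 mm = 2.35×10⁻³ m
(α₁L₁ + α₂L₂)ΔT = g
α₁L₁ + α₂L₂ = 12×10⁻⁶×1.863 + 18×10⁻⁶×2.104 = 6.0228×10⁻⁵ m/K
ΔT = 2.35×10⁻³ / 6.0228×10⁻⁵ = 39.018 K
T = 23.1 + 39.018 = 62.118 °C

T = 62.1 °C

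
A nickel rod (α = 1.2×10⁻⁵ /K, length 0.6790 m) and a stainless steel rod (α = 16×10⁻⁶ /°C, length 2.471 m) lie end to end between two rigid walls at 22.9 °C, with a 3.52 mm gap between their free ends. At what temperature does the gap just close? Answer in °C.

Gap closes when ΔL₁ + ΔL₂ = 3.52 mm = 3.52×10⁻³ m
(α₁L₁ + α₂L₂)ΔT = g
α₁L₁ + α₂L₂ = 1.2×10⁻⁵×0.6790 + 16×10⁻⁶×2.471 = 4.7684×10⁻⁵ m/K
ΔT = 3.52×10⁻³ / 4.7684×10⁻⁵ = 73.819 K
T = 22.9 + 73.819 = 96.719 °C

T = 96.7 °C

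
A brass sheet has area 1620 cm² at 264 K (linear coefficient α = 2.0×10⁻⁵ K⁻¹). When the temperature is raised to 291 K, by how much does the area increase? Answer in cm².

Area coefficient ≈ 2α; |ΔT| = 27 K
ΔA = 2αA₀ΔT = 2(2.0×10⁻⁵)(1620)(27) = 1.75 cm²

ΔA = 1.75 cm²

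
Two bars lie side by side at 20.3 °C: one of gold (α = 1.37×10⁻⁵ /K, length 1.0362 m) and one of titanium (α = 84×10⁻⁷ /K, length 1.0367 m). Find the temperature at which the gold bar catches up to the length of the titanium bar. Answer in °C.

T = 111.4 °C

Equal length when α₁L₁ΔT − α₂L₂ΔT = L₂ − L₁ = 5.00×10⁻⁴ m
α₁L₁ = 1.419594×10⁻⁵, α₂L₂ = 8.70828×10⁻⁶ → Δ(αL) = 5.48766×10⁻⁶ m/K
ΔT = 5.00×10⁻⁴ / 5.48766×10⁻⁶ = 91.114 K, so T = 20.3 + 91.114 = 111.414 °C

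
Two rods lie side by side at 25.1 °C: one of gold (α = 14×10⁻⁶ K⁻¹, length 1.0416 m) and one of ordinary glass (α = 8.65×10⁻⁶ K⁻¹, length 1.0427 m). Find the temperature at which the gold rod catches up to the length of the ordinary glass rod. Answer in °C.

T = 222.8 °C

L₁(1 + α₁ΔT) = L₂(1 + α₂ΔT) ⇒ ΔT = (L₂ − L₁)/(α₁L₁ − α₂L₂)
L₂ − L₁ = 1.0427 − 1.0416 = 1.10×10⁻³ m
α₁L₁ − α₂L₂ = 14×10⁻⁶×1.0416 − 8.65×10⁻⁶×1.0427 = 5.563045×10⁻⁶ m/K
ΔT = 1.10×10⁻³ / 5.563045×10⁻⁶ = 197.733 K
T = 25.1 + 197.733 = 222.833 °C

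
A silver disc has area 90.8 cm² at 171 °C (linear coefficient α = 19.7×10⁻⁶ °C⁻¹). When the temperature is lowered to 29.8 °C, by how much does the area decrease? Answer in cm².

ΔA = 0.505 cm²

Area coefficient ≈ 2α; |ΔT| = 141.2 K
ΔA = 2αA₀ΔT = 2(19.7×10⁻⁶)(90.8)(141.2) = 0.505 cm²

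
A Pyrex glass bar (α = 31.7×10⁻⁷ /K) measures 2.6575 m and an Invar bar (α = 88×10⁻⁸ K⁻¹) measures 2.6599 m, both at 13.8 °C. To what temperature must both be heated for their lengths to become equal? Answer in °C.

Equal length when α₁L₁ΔT − α₂L₂ΔT = L₂ − L₁ = 2.40×10⁻³ m
α₁L₁ = 8.424275×10⁻⁶, α₂L₂ = 2.340712×10⁻⁶ → Δ(αL) = 6.083563×10⁻⁶ m/K
ΔT = 2.40×10⁻³ / 6.083563×10⁻⁶ = 394.506 K, so T = 13.8 + 394.506 = 408.306 °C

T = 408.3 °C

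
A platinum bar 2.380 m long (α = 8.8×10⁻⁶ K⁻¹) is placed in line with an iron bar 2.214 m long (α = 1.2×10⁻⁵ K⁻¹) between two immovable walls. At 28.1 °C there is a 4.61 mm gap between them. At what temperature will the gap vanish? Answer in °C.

α₁L₁ = 2.0944×10⁻⁵ m/K, α₂L₂ = 2.6568×10⁻⁵ m/K → total 4.7512×10⁻⁵ m/K
ΔT = g/(α₁L₁+α₂L₂) = 4.61×10⁻³ / 4.7512×10⁻⁵ = 97.03 K
T = 28.1 + 97.03 = 125.13 °C

T = 125 °C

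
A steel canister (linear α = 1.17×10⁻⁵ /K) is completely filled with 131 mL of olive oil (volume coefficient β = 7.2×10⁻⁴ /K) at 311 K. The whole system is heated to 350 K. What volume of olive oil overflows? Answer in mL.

The canister also expands: β_container ≈ 3α = 3.51×10⁻⁵ /K
Net overflow = V₀(β_liq − 3α_cont)ΔT
β − 3α = 7.20×10⁻⁴ − 3.51×10⁻⁵ = 6.849×10⁻⁴ /K; ΔT = 39 K
ΔV = 131 × 6.849×10⁻⁴ × 39 = 3.50 mL

3.50 mL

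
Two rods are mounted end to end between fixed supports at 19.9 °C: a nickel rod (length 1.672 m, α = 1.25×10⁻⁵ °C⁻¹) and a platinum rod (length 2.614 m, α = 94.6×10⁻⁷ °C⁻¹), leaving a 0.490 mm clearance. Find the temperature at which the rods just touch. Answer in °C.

T = 30.6 °C

α₁L₁ = 2.090×10⁻⁵ m/K, α₂L₂ = 2.472844×10⁻⁵ m/K → total 4.562844×10⁻⁵ m/K
ΔT = g/(α₁L₁+α₂L₂) = 4.90×10⁻⁴ / 4.562844×10⁻⁵ = 10.739 K
T = 19.9 + 10.739 = 30.639 °C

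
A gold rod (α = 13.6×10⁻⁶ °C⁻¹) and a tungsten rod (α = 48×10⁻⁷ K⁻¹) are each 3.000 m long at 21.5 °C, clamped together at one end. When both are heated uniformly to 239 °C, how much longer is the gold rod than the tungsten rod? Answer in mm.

ΔT = 217.5 K
gold: ΔL = 13.6×10⁻⁶ × 3.000 m × 217.5 = 8.8740×10⁻³ m = 8.8740 mm
tungsten: ΔL = 48×10⁻⁷ × 3.000 m × 217.5 = 3.1320×10⁻³ m = 3.1320 mm
difference = 8.8740 − 3.1320 = 5.742 mm

5.74 mm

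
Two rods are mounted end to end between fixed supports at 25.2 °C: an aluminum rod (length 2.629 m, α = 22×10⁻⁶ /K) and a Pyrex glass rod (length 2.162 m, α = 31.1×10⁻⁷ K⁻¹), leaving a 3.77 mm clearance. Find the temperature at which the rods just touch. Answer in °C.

α₁L₁ = 5.7838×10⁻⁵ m/K, α₂L₂ = 6.72382×10⁻⁶ m/K → total 6.456182×10⁻⁵ m/K
ΔT = g/(α₁L₁+α₂L₂) = 3.77×10⁻³ / 6.456182×10⁻⁵ = 58.394 K
T = 25.2 + 58.394 = 83.594 °C

T = 83.6 °C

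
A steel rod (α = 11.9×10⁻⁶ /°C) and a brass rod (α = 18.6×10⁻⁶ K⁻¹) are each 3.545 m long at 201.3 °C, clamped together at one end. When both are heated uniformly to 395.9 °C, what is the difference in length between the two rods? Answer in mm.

4.62 mm

ΔT = 194.6 K
steel: ΔL = 11.9×10⁻⁶ × 3.545 m × 194.6 = 8.2093×10⁻³ m = 8.2093 mm
brass: ΔL = 18.6×10⁻⁶ × 3.545 m × 194.6 = 1.2831×10⁻² m = 12.831 mm
difference = 12.831 − 8.2093 = 4.6217 mm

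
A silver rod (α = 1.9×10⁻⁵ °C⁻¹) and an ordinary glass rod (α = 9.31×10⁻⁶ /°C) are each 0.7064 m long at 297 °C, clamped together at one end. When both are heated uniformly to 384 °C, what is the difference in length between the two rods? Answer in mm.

ΔT = 87 K
silver: ΔL = 1.9×10⁻⁵ × 0.7064 m × 87 = 1.1677×10⁻³ m = 1.1677 mm
ordinary glass: ΔL = 9.31×10⁻⁶ × 0.7064 m × 87 = 5.7216×10⁻⁴ m = 0.57216 mm
difference = 1.1677 − 0.57216 = 0.59554 mm

0.596 mm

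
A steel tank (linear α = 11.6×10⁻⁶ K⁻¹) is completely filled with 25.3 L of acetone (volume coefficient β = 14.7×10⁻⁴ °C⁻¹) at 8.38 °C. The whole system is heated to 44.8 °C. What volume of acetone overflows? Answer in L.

1.32 L

The tank also expands: β_container ≈ 3α = 3.48×10⁻⁵ /K
Net overflow = V₀(β_liq − 3α_cont)ΔT
β − 3α = 1.47×10⁻³ − 3.48×10⁻⁵ = 1.4352×10⁻³ /K; ΔT = 36.42 K
ΔV = 25.3 × 1.4352×10⁻³ × 36.42 = 1.32 L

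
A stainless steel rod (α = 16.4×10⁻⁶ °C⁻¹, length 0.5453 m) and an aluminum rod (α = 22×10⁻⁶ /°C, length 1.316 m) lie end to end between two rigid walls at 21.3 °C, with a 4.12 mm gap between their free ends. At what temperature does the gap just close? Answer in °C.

T = 130 °C

α₁L₁ = 8.94292×10⁻⁶ m/K, α₂L₂ = 2.8952×10⁻⁵ m/K → total 3.789492×10⁻⁵ m/K
ΔT = g/(α₁L₁+α₂L₂) = 4.12×10⁻³ / 3.789492×10⁻⁵ = 108.72 K
T = 21.3 + 108.72 = 130.02 °C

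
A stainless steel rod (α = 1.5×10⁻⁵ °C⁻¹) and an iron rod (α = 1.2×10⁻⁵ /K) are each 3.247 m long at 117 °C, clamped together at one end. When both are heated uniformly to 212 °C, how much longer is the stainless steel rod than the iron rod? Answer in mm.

ΔT = 95 K
stainless steel: ΔL = 1.5×10⁻⁵ × 3.247 m × 95 = 4.6270×10⁻³ m = 4.6270 mm
iron: ΔL = 1.2×10⁻⁵ × 3.247 m × 95 = 3.7016×10⁻³ m = 3.7016 mm
difference = 4.6270 − 3.7016 = 0.9254 mm

0.925 mm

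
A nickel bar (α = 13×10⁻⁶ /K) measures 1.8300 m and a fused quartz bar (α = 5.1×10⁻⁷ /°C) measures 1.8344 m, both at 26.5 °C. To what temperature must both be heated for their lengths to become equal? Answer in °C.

L₁(1 + α₁ΔT) = L₂(1 + α₂ΔT) ⇒ ΔT = (L₂ − L₁)/(α₁L₁ − α₂L₂)
L₂ − L₁ = 1.8344 − 1.8300 = 4.40×10⁻³ m
α₁L₁ − α₂L₂ = 13×10⁻⁶×1.8300 − 5.1×10⁻⁷×1.8344 = 2.2854456×10⁻⁵ m/K
ΔT = 4.40×10⁻³ / 2.2854456×10⁻⁵ = 192.523 K
T = 26.5 + 192.523 = 219.023 °C

T = 219.0 °C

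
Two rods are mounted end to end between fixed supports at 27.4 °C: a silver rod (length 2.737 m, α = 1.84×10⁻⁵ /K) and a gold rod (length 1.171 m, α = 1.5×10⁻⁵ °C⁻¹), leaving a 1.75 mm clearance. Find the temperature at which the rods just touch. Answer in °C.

α₁L₁ = 5.03608×10⁻⁵ m/K, α₂L₂ = 1.7565×10⁻⁵ m/K → total 6.79258×10⁻⁵ m/K
ΔT = g/(α₁L₁+α₂L₂) = 1.75×10⁻³ / 6.79258×10⁻⁵ = 25.763 K
T = 27.4 + 25.763 = 53.163 °C

T = 53.2 °C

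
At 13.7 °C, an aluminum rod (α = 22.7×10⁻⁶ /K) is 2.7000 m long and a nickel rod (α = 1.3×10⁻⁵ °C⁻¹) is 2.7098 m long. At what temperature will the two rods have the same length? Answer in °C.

L₁(1 + α₁ΔT) = L₂(1 + α₂ΔT) ⇒ ΔT = (L₂ − L₁)/(α₁L₁ − α₂L₂)
L₂ − L₁ = 2.7098 − 2.7000 = 9.80×10⁻³ m
α₁L₁ − α₂L₂ = 22.7×10⁻⁶×2.7000 − 1.3×10⁻⁵×2.7098 = 2.60626×10⁻⁵ m/K
ΔT = 9.80×10⁻³ / 2.60626×10⁻⁵ = 376.018 K
T = 13.7 + 376.018 = 389.718 °C

T = 389.7 °C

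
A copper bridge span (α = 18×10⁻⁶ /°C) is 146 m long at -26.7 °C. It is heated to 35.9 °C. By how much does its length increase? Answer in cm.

ΔL = 16.5 cm

|ΔT| = |35.9 − (-26.7)| = 62.6 K
ΔL = αL₀ΔT = (18×10⁻⁶)(146)(62.6) = 1.65×10⁻¹ m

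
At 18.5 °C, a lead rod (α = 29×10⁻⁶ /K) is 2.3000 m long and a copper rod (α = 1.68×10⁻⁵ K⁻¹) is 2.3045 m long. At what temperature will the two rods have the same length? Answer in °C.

Equal length when α₁L₁ΔT − α₂L₂ΔT = L₂ − L₁ = 4.50×10⁻³ m
α₁L₁ = 6.670×10⁻⁵, α₂L₂ = 3.87156×10⁻⁵ → Δ(αL) = 2.79844×10⁻⁵ m/K
ΔT = 4.50×10⁻³ / 2.79844×10⁻⁵ = 160.804 K, so T = 18.5 + 160.804 = 179.304 °C

T = 179.3 °C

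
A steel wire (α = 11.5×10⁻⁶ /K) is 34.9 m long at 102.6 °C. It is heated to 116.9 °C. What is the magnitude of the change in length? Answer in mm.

|ΔT| = |116.9 − 102.6| = 14.3 K
ΔL = αL₀ΔT = (11.5×10⁻⁶)(34.9)(14.3) = 5.74×10⁻³ m

ΔL = 5.74 mm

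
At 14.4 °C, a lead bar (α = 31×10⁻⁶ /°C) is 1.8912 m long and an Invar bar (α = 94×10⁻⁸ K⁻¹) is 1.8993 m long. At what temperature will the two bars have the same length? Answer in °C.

L₁(1 + α₁ΔT) = L₂(1 + α₂ΔT) ⇒ ΔT = (L₂ − L₁)/(α₁L₁ − α₂L₂)
L₂ − L₁ = 1.8993 − 1.8912 = 8.10×10⁻³ m
α₁L₁ − α₂L₂ = 31×10⁻⁶×1.8912 − 94×10⁻⁸×1.8993 = 5.6841858×10⁻⁵ m/K
ΔT = 8.10×10⁻³ / 5.6841858×10⁻⁵ = 142.501 K
T = 14.4 + 142.501 = 156.901 °C

T = 156.9 °C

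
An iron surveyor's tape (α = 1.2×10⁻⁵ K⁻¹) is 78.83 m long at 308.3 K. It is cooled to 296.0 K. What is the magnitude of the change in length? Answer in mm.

|ΔT| = |296.0 − 308.3| = 12.3 K
ΔL = αL₀ΔT = (1.2×10⁻⁵)(78.83)(12.3) = 1.16×10⁻² m

ΔL = 11.6 mm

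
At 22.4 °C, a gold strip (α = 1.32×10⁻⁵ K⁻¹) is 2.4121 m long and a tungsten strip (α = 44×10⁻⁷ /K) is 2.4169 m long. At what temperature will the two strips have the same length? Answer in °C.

T = 248.8 °C

L₁(1 + α₁ΔT) = L₂(1 + α₂ΔT) ⇒ ΔT = (L₂ − L₁)/(α₁L₁ − α₂L₂)
L₂ − L₁ = 2.4169 − 2.4121 = 4.80×10⁻³ m
α₁L₁ − α₂L₂ = 1.32×10⁻⁵×2.4121 − 44×10⁻⁷×2.4169 = 2.120536×10⁻⁵ m/K
ΔT = 4.80×10⁻³ / 2.120536×10⁻⁵ = 226.358 K
T = 22.4 + 226.358 = 248.758 °C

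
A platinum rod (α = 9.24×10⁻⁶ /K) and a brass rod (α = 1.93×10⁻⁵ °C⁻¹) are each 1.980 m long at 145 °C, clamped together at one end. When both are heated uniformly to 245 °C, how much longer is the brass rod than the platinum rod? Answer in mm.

ΔT = 100 K
platinum: ΔL = 9.24×10⁻⁶ × 1.980 m × 100 = 1.8295×10⁻³ m = 1.8295 mm
brass: ΔL = 1.93×10⁻⁵ × 1.980 m × 100 = 3.8214×10⁻³ m = 3.8214 mm
difference = 3.8214 − 1.8295 = 1.9919 mm

1.99 mm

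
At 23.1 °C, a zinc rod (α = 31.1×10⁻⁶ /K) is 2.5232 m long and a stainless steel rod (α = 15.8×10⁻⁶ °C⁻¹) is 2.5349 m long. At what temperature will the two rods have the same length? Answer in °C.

T = 327.6 °C

Equal length when α₁L₁ΔT − α₂L₂ΔT = L₂ − L₁ = 1.17×10⁻² m
α₁L₁ = 7.847152×10⁻⁵, α₂L₂ = 4.005142×10⁻⁵ → Δ(αL) = 3.84201×10⁻⁵ m/K
ΔT = 1.17×10⁻² / 3.84201×10⁻⁵ = 304.528 K, so T = 23.1 + 304.528 = 327.628 °C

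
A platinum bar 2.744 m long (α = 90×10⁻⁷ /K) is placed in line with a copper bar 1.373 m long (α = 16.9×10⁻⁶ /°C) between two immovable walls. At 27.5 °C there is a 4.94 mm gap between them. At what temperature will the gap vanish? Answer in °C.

α₁L₁ = 2.4696×10⁻⁵ m/K, α₂L₂ = 2.32037×10⁻⁵ m/K → total 4.78997×10⁻⁵ m/K
ΔT = g/(α₁L₁+α₂L₂) = 4.94×10⁻³ / 4.78997×10⁻⁵ = 103.13 K
T = 27.5 + 103.13 = 130.63 °C

T = 131 °C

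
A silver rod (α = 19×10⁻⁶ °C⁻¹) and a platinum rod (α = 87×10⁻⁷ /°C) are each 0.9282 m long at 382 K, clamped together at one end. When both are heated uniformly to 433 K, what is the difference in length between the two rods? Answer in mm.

ΔT = 51 K
silver: ΔL = 19×10⁻⁶ × 0.9282 m × 51 = 8.9943×10⁻⁴ m = 0.89943 mm
platinum: ΔL = 87×10⁻⁷ × 0.9282 m × 51 = 4.1184×10⁻⁴ m = 0.41184 mm
difference = 0.89943 − 0.41184 = 0.48759 mm

0.488 mm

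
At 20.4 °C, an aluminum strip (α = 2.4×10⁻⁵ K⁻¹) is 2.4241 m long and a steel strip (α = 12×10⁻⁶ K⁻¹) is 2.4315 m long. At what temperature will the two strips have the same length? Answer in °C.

Equal length when α₁L₁ΔT − α₂L₂ΔT = L₂ − L₁ = 7.40×10⁻³ m
α₁L₁ = 5.81784×10⁻⁵, α₂L₂ = 2.9178×10⁻⁵ → Δ(αL) = 2.90004×10⁻⁵ m/K
ΔT = 7.40×10⁻³ / 2.90004×10⁻⁵ = 255.169 K, so T = 20.4 + 255.169 = 275.569 °C

T = 275.6 °C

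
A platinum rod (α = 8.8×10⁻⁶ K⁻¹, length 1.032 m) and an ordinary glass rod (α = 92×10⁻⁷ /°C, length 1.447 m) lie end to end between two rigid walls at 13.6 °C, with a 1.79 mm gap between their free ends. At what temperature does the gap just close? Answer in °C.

Gap closes when ΔL₁ + ΔL₂ = 1.79 mm = 1.79×10⁻³ m
(α₁L₁ + α₂L₂)ΔT = g
α₁L₁ + α₂L₂ = 8.8×10⁻⁶×1.032 + 92×10⁻⁷×1.447 = 2.2394×10⁻⁵ m/K
ΔT = 1.79×10⁻³ / 2.2394×10⁻⁵ = 79.932 K
T = 13.6 + 79.932 = 93.532 °C

T = 93.5 °C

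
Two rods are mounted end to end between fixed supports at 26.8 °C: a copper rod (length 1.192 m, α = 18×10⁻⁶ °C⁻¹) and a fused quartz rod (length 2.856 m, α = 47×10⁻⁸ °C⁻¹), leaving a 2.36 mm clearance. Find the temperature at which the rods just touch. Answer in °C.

T = 130 °C

α₁L₁ = 2.1456×10⁻⁵ m/K, α₂L₂ = 1.34232×10⁻⁶ m/K → total 2.279832×10⁻⁵ m/K
ΔT = g/(α₁L₁+α₂L₂) = 2.36×10⁻³ / 2.279832×10⁻⁵ = 103.52 K
T = 26.8 + 103.52 = 130.32 °C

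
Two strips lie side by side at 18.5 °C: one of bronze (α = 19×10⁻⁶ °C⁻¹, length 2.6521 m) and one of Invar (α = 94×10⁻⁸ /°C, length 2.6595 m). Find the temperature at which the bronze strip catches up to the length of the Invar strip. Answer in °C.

L₁(1 + α₁ΔT) = L₂(1 + α₂ΔT) ⇒ ΔT = (L₂ − L₁)/(α₁L₁ − α₂L₂)
L₂ − L₁ = 2.6595 − 2.6521 = 7.40×10⁻³ m
α₁L₁ − α₂L₂ = 19×10⁻⁶×2.6521 − 94×10⁻⁸×2.6595 = 4.788997×10⁻⁵ m/K
ΔT = 7.40×10⁻³ / 4.788997×10⁻⁵ = 154.521 K
T = 18.5 + 154.521 = 173.021 °C

T = 173.0 °C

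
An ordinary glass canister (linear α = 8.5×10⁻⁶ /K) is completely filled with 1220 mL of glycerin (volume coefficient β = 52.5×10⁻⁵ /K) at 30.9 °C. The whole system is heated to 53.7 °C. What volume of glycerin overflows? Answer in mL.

The canister also expands: β_container ≈ 3α = 2.55×10⁻⁵ /K
Net overflow = V₀(β_liq − 3α_cont)ΔT
β − 3α = 5.25×10⁻⁴ − 2.55×10⁻⁵ = 4.995×10⁻⁴ /K; ΔT = 22.8 K
ΔV = 1220 × 4.995×10⁻⁴ × 22.8 = 13.9 mL

13.9 mL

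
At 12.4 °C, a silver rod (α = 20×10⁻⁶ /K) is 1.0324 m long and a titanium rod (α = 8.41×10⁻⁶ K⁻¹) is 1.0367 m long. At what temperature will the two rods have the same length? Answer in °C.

T = 372.9 °C

Equal length when α₁L₁ΔT − α₂L₂ΔT = L₂ − L₁ = 4.30×10⁻³ m
α₁L₁ = 2.0648×10⁻⁵, α₂L₂ = 8.718647×10⁻⁶ → Δ(αL) = 1.1929353×10⁻⁵ m/K
ΔT = 4.30×10⁻³ / 1.1929353×10⁻⁵ = 360.455 K, so T = 12.4 + 360.455 = 372.855 °C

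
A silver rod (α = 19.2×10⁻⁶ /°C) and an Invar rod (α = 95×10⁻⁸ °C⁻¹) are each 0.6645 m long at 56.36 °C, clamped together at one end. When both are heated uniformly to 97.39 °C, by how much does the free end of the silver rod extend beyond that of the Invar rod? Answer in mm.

ΔT = 41.03 K
silver: ΔL = 19.2×10⁻⁶ × 0.6645 m × 41.03 = 5.2348×10⁻⁴ m = 0.52348 mm
Invar: ΔL = 95×10⁻⁸ × 0.6645 m × 41.03 = 2.5901×10⁻⁵ m = 0.025901 mm
difference = 0.52348 − 0.025901 = 0.497579 mm

0.498 mm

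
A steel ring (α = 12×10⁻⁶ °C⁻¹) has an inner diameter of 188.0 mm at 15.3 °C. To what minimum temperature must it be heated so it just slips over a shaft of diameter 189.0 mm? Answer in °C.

T = 459 °C

Required Δd = 189.0 − 188.0 = 1.0 mm
Δd = αd₀ΔT ⇒ ΔT = Δd/(αd₀) = 1.0 / (12×10⁻⁶ × 188.0) = 443.26 K
T_min = 15.3 + 443.26 = 458.56 °C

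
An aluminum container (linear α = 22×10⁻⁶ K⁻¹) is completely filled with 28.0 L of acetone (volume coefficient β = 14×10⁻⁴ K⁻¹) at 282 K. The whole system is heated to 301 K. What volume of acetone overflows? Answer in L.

0.710 L

The container also expands: β_container ≈ 3α = 6.6×10⁻⁵ /K
Net overflow = V₀(β_liq − 3α_cont)ΔT
β − 3α = 1.40×10⁻³ − 6.6×10⁻⁵ = 1.334×10⁻³ /K; ΔT = 19 K
ΔV = 28.0 × 1.334×10⁻³ × 19 = 0.710 L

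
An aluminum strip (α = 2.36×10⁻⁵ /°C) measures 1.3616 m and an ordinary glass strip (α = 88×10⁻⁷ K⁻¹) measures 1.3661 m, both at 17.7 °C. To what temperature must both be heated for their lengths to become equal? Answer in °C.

T = 241.4 °C

L₁(1 + α₁ΔT) = L₂(1 + α₂ΔT) ⇒ ΔT = (L₂ − L₁)/(α₁L₁ − α₂L₂)
L₂ − L₁ = 1.3661 − 1.3616 = 4.50×10⁻³ m
α₁L₁ − α₂L₂ = 2.36×10⁻⁵×1.3616 − 88×10⁻⁷×1.3661 = 2.011208×10⁻⁵ m/K
ΔT = 4.50×10⁻³ / 2.011208×10⁻⁵ = 223.746 K
T = 17.7 + 223.746 = 241.446 °C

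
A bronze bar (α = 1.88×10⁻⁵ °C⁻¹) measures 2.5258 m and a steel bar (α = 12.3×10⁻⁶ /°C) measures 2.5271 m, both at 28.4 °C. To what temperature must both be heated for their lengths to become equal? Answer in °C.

Equal length when α₁L₁ΔT − α₂L₂ΔT = L₂ − L₁ = 1.30×10⁻³ m
α₁L₁ = 4.748504×10⁻⁵, α₂L₂ = 3.108333×10⁻⁵ → Δ(αL) = 1.640171×10⁻⁵ m/K
ΔT = 1.30×10⁻³ / 1.640171×10⁻⁵ = 79.260 K, so T = 28.4 + 79.260 = 107.660 °C

T = 107.7 °C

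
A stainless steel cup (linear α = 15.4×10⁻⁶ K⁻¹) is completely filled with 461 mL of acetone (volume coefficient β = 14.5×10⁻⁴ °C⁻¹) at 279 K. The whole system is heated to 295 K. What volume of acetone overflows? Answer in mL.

10.4 mL

The cup also expands: β_container ≈ 3α = 4.62×10⁻⁵ /K
Net overflow = V₀(β_liq − 3α_cont)ΔT
β − 3α = 1.45×10⁻³ − 4.62×10⁻⁵ = 1.4038×10⁻³ /K; ΔT = 16 K
ΔV = 461 × 1.4038×10⁻³ × 16 = 10.4 mL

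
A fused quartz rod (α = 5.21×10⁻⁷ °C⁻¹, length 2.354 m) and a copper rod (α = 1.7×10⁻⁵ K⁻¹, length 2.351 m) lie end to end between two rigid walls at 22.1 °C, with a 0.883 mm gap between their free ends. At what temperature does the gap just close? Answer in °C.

Gap closes when ΔL₁ + ΔL₂ = 0.883 mm = 8.83×10⁻⁴ m
(α₁L₁ + α₂L₂)ΔT = g
α₁L₁ + α₂L₂ = 5.21×10⁻⁷×2.354 + 1.7×10⁻⁵×2.351 = 4.1193434×10⁻⁵ m/K
ΔT = 8.83×10⁻⁴ / 4.1193434×10⁻⁵ = 21.435 K
T = 22.1 + 21.435 = 43.535 °C

T = 43.5 °C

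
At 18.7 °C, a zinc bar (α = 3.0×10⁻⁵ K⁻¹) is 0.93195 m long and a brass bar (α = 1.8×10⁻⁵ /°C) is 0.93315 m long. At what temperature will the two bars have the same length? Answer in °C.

T = 126.2 °C

L₁(1 + α₁ΔT) = L₂(1 + α₂ΔT) ⇒ ΔT = (L₂ − L₁)/(α₁L₁ − α₂L₂)
L₂ − L₁ = 0.93315 − 0.93195 = 1.20×10⁻³ m
α₁L₁ − α₂L₂ = 3.0×10⁻⁵×0.93195 − 1.8×10⁻⁵×0.93315 = 1.11618×10⁻⁵ m/K
ΔT = 1.20×10⁻³ / 1.11618×10⁻⁵ = 107.510 K
T = 18.7 + 107.510 = 126.210 °C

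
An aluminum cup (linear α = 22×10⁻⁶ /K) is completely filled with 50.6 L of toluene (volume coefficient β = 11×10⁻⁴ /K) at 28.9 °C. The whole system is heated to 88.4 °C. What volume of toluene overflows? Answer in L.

3.11 L

The cup also expands: β_container ≈ 3α = 6.6×10⁻⁵ /K
Net overflow = V₀(β_liq − 3α_cont)ΔT
β − 3α = 1.10×10⁻³ − 6.6×10⁻⁵ = 1.034×10⁻³ /K; ΔT = 59.5 K
ΔV = 50.6 × 1.034×10⁻³ × 59.5 = 3.11 L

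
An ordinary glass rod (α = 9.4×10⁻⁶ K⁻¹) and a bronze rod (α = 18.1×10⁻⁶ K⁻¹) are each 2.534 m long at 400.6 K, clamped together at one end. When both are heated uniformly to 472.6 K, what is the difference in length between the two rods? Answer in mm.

ΔT = 72.0 K
ordinary glass: ΔL = 9.4×10⁻⁶ × 2.534 m × 72.0 = 1.7150×10⁻³ m = 1.7150 mm
bronze: ΔL = 18.1×10⁻⁶ × 2.534 m × 72.0 = 3.3023×10⁻³ m = 3.3023 mm
difference = 3.3023 − 1.7150 = 1.5873 mm

1.59 mm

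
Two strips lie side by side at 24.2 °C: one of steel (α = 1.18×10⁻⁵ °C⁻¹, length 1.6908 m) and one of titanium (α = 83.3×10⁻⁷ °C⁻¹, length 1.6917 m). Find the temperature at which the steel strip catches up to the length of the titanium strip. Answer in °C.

T = 177.8 °C

Equal length when α₁L₁ΔT − α₂L₂ΔT = L₂ − L₁ = 9.00×10⁻⁴ m
α₁L₁ = 1.995144×10⁻⁵, α₂L₂ = 1.4091861×10⁻⁵ → Δ(αL) = 5.859579×10⁻⁶ m/K
ΔT = 9.00×10⁻⁴ / 5.859579×10⁻⁶ = 153.595 K, so T = 24.2 + 153.595 = 177.795 °C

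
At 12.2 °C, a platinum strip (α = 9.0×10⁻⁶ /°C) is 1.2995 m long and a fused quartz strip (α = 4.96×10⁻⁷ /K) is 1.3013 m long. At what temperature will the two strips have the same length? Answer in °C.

L₁(1 + α₁ΔT) = L₂(1 + α₂ΔT) ⇒ ΔT = (L₂ − L₁)/(α₁L₁ − α₂L₂)
L₂ − L₁ = 1.3013 − 1.2995 = 1.80×10⁻³ m
α₁L₁ − α₂L₂ = 9.0×10⁻⁶×1.2995 − 4.96×10⁻⁷×1.3013 = 1.10500552×10⁻⁵ m/K
ΔT = 1.80×10⁻³ / 1.10500552×10⁻⁵ = 162.895 K
T = 12.2 + 162.895 = 175.095 °C

T = 175.1 °C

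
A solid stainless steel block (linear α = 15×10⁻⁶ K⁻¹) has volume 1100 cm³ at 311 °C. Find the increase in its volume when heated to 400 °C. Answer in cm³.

Isotropic solid: β ≈ 3α = 4.5×10⁻⁵ /K; ΔT = 89 K
ΔV = 3αV₀ΔT = 3(15×10⁻⁶)(1100)(89) = 4.41 cm³

ΔV = 4.41 cm³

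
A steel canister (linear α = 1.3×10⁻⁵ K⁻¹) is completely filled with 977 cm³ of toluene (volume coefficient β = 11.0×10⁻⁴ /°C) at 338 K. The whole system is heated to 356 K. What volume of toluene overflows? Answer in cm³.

18.7 cm³

The canister also expands: β_container ≈ 3α = 3.9×10⁻⁵ /K
Net overflow = V₀(β_liq − 3α_cont)ΔT
β − 3α = 1.10×10⁻³ − 3.9×10⁻⁵ = 1.061×10⁻³ /K; ΔT = 18 K
ΔV = 977 × 1.061×10⁻³ × 18 = 18.7 cm³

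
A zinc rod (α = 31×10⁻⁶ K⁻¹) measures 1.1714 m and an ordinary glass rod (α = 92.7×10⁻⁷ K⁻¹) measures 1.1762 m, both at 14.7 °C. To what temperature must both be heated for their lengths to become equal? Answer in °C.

L₁(1 + α₁ΔT) = L₂(1 + α₂ΔT) ⇒ ΔT = (L₂ − L₁)/(α₁L₁ − α₂L₂)
L₂ − L₁ = 1.1762 − 1.1714 = 4.80×10⁻³ m
α₁L₁ − α₂L₂ = 31×10⁻⁶×1.1714 − 92.7×10⁻⁷×1.1762 = 2.5410026×10⁻⁵ m/K
ΔT = 4.80×10⁻³ / 2.5410026×10⁻⁵ = 188.902 K
T = 14.7 + 188.902 = 203.602 °C

T = 203.6 °C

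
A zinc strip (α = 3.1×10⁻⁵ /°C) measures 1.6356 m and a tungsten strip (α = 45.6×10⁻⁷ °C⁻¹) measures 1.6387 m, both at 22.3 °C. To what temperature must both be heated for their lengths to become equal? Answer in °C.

L₁(1 + α₁ΔT) = L₂(1 + α₂ΔT) ⇒ ΔT = (L₂ − L₁)/(α₁L₁ − α₂L₂)
L₂ − L₁ = 1.6387 − 1.6356 = 3.10×10⁻³ m
α₁L₁ − α₂L₂ = 3.1×10⁻⁵×1.6356 − 45.6×10⁻⁷×1.6387 = 4.3231128×10⁻⁵ m/K
ΔT = 3.10×10⁻³ / 4.3231128×10⁻⁵ = 71.7076 K
T = 22.3 + 71.7076 = 94.0076 °C

T = 94.01 °C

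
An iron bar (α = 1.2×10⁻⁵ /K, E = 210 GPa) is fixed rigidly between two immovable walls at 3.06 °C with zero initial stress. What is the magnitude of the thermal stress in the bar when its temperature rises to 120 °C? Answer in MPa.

σ = 295 MPa

Fully constrained: the free strain ε = αΔT is blocked, so σ = Eε = EαΔT.
|ΔT| = 116.94 K
σ = 210×10⁹ × 1.2×10⁻⁵ × 116.94 = 2.95×10⁸ Pa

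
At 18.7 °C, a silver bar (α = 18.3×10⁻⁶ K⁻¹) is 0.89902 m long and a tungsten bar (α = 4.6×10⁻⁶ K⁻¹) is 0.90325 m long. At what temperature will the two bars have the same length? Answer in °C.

Equal length when α₁L₁ΔT − α₂L₂ΔT = L₂ − L₁ = 4.23×10⁻³ m
α₁L₁ = 1.6452066×10⁻⁵, α₂L₂ = 4.15495×10⁻⁶ → Δ(αL) = 1.2297116×10⁻⁵ m/K
ΔT = 4.23×10⁻³ / 1.2297116×10⁻⁵ = 343.983 K, so T = 18.7 + 343.983 = 362.683 °C

T = 362.7 °C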